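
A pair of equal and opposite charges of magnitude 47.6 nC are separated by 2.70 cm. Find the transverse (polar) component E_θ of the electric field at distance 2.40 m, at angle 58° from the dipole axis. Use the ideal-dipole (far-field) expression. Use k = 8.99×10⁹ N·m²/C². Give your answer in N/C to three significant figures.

Dipole moment p = qd = (4.76×10⁻⁸ C)(0.0270 m) = 1.285×10⁻⁹ C·m.
For a dipole, E_θ = (kp sinθ)/r³.
kp/r³ = (8.99×10⁹)(1.285×10⁻⁹)/(2.40)³ = 0.8357 N/C.
E_θ = 0.8357·sin58° = 0.7087 N/C.

E_θ ≈ 0.709 N/C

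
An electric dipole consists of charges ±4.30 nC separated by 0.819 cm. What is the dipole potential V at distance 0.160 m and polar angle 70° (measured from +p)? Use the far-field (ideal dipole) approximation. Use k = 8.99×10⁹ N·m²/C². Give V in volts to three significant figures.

V ≈ 4.23 V

Dipole moment p = qd = (4.30×10⁻⁹ C)(0.00819 m) = 3.522×10⁻¹¹ C·m.
The dipole potential is V = kp cosθ / r².
V = (8.99×10⁹)(3.522×10⁻¹¹)·cos70° / (0.160)² = 4.230 V.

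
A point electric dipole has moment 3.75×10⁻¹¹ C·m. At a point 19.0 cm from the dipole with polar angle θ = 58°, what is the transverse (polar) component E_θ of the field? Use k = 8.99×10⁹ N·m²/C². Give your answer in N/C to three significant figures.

For a dipole, E_θ = (kp sinθ)/r³.
kp/r³ = (8.99×10⁹)(3.75×10⁻¹¹)/(0.190)³ = 49.15 N/C.
E_θ = 49.15·sin58° = 41.68 N/C.

E_θ ≈ 41.7 N/C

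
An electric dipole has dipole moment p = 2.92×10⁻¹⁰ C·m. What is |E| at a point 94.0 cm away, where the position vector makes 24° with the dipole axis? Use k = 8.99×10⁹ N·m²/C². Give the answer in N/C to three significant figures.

At angle θ the dipole field magnitude is E = (kp/r³)·√(1 + 3cos²θ).
kp/r³ = (8.99×10⁹)(2.92×10⁻¹⁰) / (0.940)³ = 3.161 N/C.
√(1 + 3cos²24°) = √(1 + 3·0.8346) = √3.5037 ≈ 1.8718.
E ≈ 3.161 × 1.872 = 5.916 N/C.

E ≈ 5.92 N/C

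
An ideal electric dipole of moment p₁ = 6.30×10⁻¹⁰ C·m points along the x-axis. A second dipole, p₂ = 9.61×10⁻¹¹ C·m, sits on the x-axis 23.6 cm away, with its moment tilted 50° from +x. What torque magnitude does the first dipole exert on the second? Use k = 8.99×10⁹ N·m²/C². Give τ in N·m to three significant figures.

The second dipole sits on the axis of the first, so the field there is axial: E₁ = 2kp₁/r³ along +x.
E₁ = 2(8.99×10⁹)(6.30×10⁻¹⁰)/(0.236)³ = 861.8 N/C.
Torque on the second dipole: τ = p₂ E₁ sinθ.
τ = (9.61×10⁻¹¹)(861.8)·sin50° = 6.344×10⁻⁸ N·m.

τ ≈ 6.34×10⁻⁸ N·m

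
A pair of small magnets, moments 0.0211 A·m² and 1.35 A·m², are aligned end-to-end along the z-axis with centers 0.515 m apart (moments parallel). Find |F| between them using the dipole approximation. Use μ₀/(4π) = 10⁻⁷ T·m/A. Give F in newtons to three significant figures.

On-axis B of dipole 1: B = (μ₀/4π)·2m₁/r³. Force on dipole 2: F = m₂·dB/dr.
dB/dr = −(μ₀/4π)·6m₁/r⁴, so |F| = (μ₀/4π)·6m₁m₂/r⁴.
F = 6(10⁻⁷)(0.0211)(1.35)/(0.515)⁴ = 2.430×10⁻⁷ N.

F ≈ 2.43×10⁻⁷ N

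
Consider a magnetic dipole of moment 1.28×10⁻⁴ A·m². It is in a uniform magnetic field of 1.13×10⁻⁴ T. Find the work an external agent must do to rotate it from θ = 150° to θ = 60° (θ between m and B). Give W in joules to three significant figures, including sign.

W_ext = ΔU = −mB cosθ₂ + mB cosθ₁ = mB(cosθ₁ − cosθ₂).
W = (1.28×10⁻⁴)(1.13×10⁻⁴)·(cos150° − cos60°) = (1.446×10⁻⁸)·(-1.3660) = -1.976×10⁻⁸ J.

W ≈ -1.98×10⁻⁸ J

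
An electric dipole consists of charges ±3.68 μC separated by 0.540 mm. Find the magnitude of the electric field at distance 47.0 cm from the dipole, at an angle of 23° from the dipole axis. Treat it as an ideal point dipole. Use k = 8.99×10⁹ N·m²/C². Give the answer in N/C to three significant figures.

E ≈ 324 N/C

Dipole moment p = qd = (3.68×10⁻⁶ C)(5.40×10⁻⁴ m) = 1.987×10⁻⁹ C·m.
At angle θ the dipole field magnitude is E = (kp/r³)·√(1 + 3cos²θ).
kp/r³ = (8.99×10⁹)(1.987×10⁻⁹) / (0.470)³ = 172.1 N/C.
√(1 + 3cos²23°) = √(1 + 3·0.8473) = √3.5420 ≈ 1.8820.
E ≈ 172.1 × 1.882 = 323.8 N/C.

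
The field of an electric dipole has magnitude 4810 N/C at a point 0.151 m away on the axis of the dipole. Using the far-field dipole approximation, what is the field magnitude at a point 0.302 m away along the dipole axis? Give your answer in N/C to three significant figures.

E ≈ 601 N/C

Dipole fields scale as 1/r³ in the far field; the geometry is the same at both points.
E₂ = E₁ · (r₁/r₂)³ = 4810 · (0.151/0.302)³.
(r₁/r₂)³ = (0.5)³ = 0.125.
E₂ ≈ 601.2 N/C.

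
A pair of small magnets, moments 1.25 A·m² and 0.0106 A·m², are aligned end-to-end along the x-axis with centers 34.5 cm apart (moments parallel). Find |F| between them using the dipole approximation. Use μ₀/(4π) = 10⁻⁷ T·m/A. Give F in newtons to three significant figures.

F ≈ 5.61×10⁻⁷ N

On-axis B of dipole 1: B = (μ₀/4π)·2m₁/r³. Force on dipole 2: F = m₂·dB/dr.
dB/dr = −(μ₀/4π)·6m₁/r⁴, so |F| = (μ₀/4π)·6m₁m₂/r⁴.
F = 6(10⁻⁷)(1.25)(0.0106)/(0.345)⁴ = 5.612×10⁻⁷ N.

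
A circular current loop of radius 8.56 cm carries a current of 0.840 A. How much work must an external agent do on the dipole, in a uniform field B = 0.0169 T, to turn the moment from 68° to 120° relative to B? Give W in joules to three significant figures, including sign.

Magnetic moment m = IA = Iπa² = (0.840)·π·(0.0856)² = 0.01934 A·m².
W_ext = ΔU = −mB cosθ₂ + mB cosθ₁ = mB(cosθ₁ − cosθ₂).
W = (0.01934)(0.0169)·(cos68° − cos120°) = (3.268×10⁻⁴)·(+0.8746) = 2.859×10⁻⁴ J.

W ≈ 2.86×10⁻⁴ J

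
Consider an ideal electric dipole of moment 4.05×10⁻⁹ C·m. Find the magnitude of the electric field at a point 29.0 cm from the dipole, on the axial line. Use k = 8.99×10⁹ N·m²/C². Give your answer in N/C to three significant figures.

On the dipole axis E = 2kp/r³.
E = 2·(8.99×10⁹)(4.05×10⁻⁹) / (0.290)³ = 2986 N/C.

E ≈ 2990 N/C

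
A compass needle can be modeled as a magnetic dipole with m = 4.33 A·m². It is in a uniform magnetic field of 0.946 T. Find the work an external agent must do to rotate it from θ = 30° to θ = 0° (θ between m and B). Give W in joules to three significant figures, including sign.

W_ext = ΔU = −mB cosθ₂ + mB cosθ₁ = mB(cosθ₁ − cosθ₂).
W = (4.33)(0.946)·(cos30° − cos0°) = (4.096)·(-0.1340) = -0.5488 J.

W ≈ -0.549 J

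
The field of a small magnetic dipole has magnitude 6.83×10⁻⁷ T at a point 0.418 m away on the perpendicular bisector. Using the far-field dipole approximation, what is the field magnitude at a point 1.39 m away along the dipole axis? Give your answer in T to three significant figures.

B ≈ 3.71×10⁻⁸ T

Dipole fields scale as 1/r³ in the far field.
The axial field is twice the equatorial field at the same r, so the geometry factor is 2/1.
B₂ = B₁ · (2/1) · (r₁/r₂)³ = 6.83×10⁻⁷ · 2 · (0.418/1.39)³.
(r₁/r₂)³ = (0.3007)³ = 0.02719.
B₂ ≈ 3.715×10⁻⁸ T.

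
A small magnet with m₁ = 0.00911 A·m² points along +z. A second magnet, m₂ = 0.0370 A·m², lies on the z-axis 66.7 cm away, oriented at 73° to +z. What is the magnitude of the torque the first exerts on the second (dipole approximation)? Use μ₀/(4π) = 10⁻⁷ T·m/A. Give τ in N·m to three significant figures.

τ ≈ 2.17×10⁻¹⁰ N·m

Dipole B is on the axis of dipole A, so B₁ there is axial: B₁ = (μ₀/4π)·2m₁/r³ along +z.
B₁ = 2(10⁻⁷)(0.00911)/(0.667)³ = 6.140×10⁻⁹ T.
τ = m₂ B₁ sinθ.
τ = (0.0370)(6.140×10⁻⁹)·sin73° = 2.173×10⁻¹⁰ N·m.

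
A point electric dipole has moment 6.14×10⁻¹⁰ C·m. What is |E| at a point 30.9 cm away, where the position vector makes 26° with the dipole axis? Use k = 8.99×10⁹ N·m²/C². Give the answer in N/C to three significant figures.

At angle θ the dipole field magnitude is E = (kp/r³)·√(1 + 3cos²θ).
kp/r³ = (8.99×10⁹)(6.14×10⁻¹⁰) / (0.309)³ = 187.1 N/C.
√(1 + 3cos²26°) = √(1 + 3·0.8078) = √3.4235 ≈ 1.8503.
E ≈ 187.1 × 1.850 = 346.2 N/C.

E ≈ 346 N/C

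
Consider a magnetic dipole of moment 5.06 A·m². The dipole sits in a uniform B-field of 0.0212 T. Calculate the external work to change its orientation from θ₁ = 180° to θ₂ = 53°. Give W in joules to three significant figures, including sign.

W ≈ -0.172 J

W_ext = ΔU = −mB cosθ₂ + mB cosθ₁ = mB(cosθ₁ − cosθ₂).
W = (5.06)(0.0212)·(cos180° − cos53°) = (0.1073)·(-1.6018) = -0.1718 J.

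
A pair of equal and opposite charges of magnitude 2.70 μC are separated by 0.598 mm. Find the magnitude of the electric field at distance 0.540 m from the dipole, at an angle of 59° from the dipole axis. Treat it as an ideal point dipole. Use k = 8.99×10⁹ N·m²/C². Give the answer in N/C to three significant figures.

E ≈ 124 N/C

Dipole moment p = qd = (2.70×10⁻⁶ C)(5.98×10⁻⁴ m) = 1.615×10⁻⁹ C·m.
At angle θ the dipole field magnitude is E = (kp/r³)·√(1 + 3cos²θ).
kp/r³ = (8.99×10⁹)(1.615×10⁻⁹) / (0.540)³ = 92.20 N/C.
√(1 + 3cos²59°) = √(1 + 3·0.2653) = √1.7958 ≈ 1.3401.
E ≈ 92.20 × 1.340 = 123.6 N/C.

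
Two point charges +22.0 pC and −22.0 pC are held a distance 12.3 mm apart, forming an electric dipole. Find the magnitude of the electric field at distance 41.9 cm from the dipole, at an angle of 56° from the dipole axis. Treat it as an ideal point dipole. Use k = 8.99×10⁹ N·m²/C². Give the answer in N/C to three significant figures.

Dipole moment p = qd = (2.20×10⁻¹¹ C)(0.0123 m) = 2.706×10⁻¹³ C·m.
At angle θ the dipole field magnitude is E = (kp/r³)·√(1 + 3cos²θ).
kp/r³ = (8.99×10⁹)(2.706×10⁻¹³) / (0.419)³ = 0.03307 N/C.
√(1 + 3cos²56°) = √(1 + 3·0.3127) = √1.9381 ≈ 1.3922.
E ≈ 0.03307 × 1.392 = 0.04604 N/C.

E ≈ 0.0460 N/C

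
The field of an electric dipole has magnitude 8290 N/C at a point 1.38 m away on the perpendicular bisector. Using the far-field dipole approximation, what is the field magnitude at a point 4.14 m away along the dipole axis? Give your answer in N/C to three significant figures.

E ≈ 614 N/C

Dipole fields scale as 1/r³ in the far field.
The axial field is twice the equatorial field at the same r, so the geometry factor is 2/1.
E₂ = E₁ · (2/1) · (r₁/r₂)³ = 8290 · 2 · (1.38/4.14)³.
(r₁/r₂)³ = (0.3333)³ = 0.03704.
E₂ ≈ 614.1 N/C.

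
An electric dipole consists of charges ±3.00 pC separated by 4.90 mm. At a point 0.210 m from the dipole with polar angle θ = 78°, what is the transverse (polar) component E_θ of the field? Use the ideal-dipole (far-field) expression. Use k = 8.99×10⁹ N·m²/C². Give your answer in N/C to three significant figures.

Dipole moment p = qd = (3.00×10⁻¹² C)(0.00490 m) = 1.47×10⁻¹⁴ C·m.
For a dipole, E_θ = (kp sinθ)/r³.
kp/r³ = (8.99×10⁹)(1.47×10⁻¹⁴)/(0.210)³ = 0.01427 N/C.
E_θ = 0.01427·sin78° = 0.01396 N/C.

E_θ ≈ 0.0140 N/C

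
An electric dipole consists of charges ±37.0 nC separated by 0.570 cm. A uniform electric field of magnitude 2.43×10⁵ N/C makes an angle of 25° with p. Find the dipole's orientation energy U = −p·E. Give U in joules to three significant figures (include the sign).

Dipole moment p = qd = (3.70×10⁻⁸ C)(0.00570 m) = 2.109×10⁻¹⁰ C·m.
U = −p·E = −pE cosθ.
U = −(2.109×10⁻¹⁰)(2.43×10⁵)·cos25° = -4.645×10⁻⁵ J.

U ≈ -4.64×10⁻⁵ J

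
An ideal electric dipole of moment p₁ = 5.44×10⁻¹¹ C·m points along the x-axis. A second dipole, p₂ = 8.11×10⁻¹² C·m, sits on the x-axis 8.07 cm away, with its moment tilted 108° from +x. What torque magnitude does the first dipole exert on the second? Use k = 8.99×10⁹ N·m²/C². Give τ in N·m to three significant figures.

The second dipole sits on the axis of the first, so the field there is axial: E₁ = 2kp₁/r³ along +x.
E₁ = 2(8.99×10⁹)(5.44×10⁻¹¹)/(0.0807)³ = 1861 N/C.
Torque on the second dipole: τ = p₂ E₁ sinθ.
τ = (8.11×10⁻¹²)(1861)·sin108° = 1.435×10⁻⁸ N·m.

τ ≈ 1.44×10⁻⁸ N·m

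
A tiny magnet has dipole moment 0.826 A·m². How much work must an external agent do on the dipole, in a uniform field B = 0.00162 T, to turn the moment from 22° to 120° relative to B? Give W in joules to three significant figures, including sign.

W ≈ 0.00191 J

W_ext = ΔU = −mB cosθ₂ + mB cosθ₁ = mB(cosθ₁ − cosθ₂).
W = (0.826)(0.00162)·(cos22° − cos120°) = (0.001338)·(+1.4272) = 0.001910 J.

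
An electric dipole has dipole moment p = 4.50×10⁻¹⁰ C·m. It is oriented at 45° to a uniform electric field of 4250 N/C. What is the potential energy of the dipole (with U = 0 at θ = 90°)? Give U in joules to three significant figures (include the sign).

U = −p·E = −pE cosθ.
U = −(4.50×10⁻¹⁰)(4250)·cos45° = -1.352×10⁻⁶ J.

U ≈ -1.35×10⁻⁶ J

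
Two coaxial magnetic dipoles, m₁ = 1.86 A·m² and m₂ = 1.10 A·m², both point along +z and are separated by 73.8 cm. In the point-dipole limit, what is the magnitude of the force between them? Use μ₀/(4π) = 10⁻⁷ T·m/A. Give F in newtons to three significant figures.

F ≈ 4.14×10⁻⁶ N

On-axis B of dipole 1: B = (μ₀/4π)·2m₁/r³. Force on dipole 2: F = m₂·dB/dr.
dB/dr = −(μ₀/4π)·6m₁/r⁴, so |F| = (μ₀/4π)·6m₁m₂/r⁴.
F = 6(10⁻⁷)(1.86)(1.10)/(0.738)⁴ = 4.138×10⁻⁶ N.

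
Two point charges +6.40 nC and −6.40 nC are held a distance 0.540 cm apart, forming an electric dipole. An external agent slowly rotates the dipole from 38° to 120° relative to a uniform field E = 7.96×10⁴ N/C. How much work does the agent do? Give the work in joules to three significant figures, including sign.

Dipole moment p = qd = (6.40×10⁻⁹ C)(0.00540 m) = 3.456×10⁻¹¹ C·m.
W_ext = ΔU = U(θ₂) − U(θ₁) = −pE cosθ₂ − (−pE cosθ₁) = pE(cosθ₁ − cosθ₂).
W = (3.456×10⁻¹¹)(7.96×10⁴)·(cos38° − cos120°) = (2.751×10⁻⁶)·(+1.2880) = 3.543×10⁻⁶ J.

W ≈ 3.54×10⁻⁶ J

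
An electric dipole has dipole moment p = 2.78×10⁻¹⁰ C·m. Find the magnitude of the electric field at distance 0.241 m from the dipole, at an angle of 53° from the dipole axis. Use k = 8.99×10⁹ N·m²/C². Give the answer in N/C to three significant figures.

E ≈ 258 N/C

At angle θ the dipole field magnitude is E = (kp/r³)·√(1 + 3cos²θ).
kp/r³ = (8.99×10⁹)(2.78×10⁻¹⁰) / (0.241)³ = 178.5 N/C.
√(1 + 3cos²53°) = √(1 + 3·0.3622) = √2.0865 ≈ 1.4445.
E ≈ 178.5 × 1.444 = 257.9 N/C.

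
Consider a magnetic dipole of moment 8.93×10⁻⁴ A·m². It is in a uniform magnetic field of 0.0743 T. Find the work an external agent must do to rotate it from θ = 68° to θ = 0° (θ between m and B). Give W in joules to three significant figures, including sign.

W_ext = ΔU = −mB cosθ₂ + mB cosθ₁ = mB(cosθ₁ − cosθ₂).
W = (8.93×10⁻⁴)(0.0743)·(cos68° − cos0°) = (6.635×10⁻⁵)·(-0.6254) = -4.149×10⁻⁵ J.

W ≈ -4.15×10⁻⁵ J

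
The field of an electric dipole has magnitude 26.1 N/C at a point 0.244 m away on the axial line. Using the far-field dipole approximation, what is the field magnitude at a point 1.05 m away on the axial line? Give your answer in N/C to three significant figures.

E ≈ 0.328 N/C

Dipole fields scale as 1/r³ in the far field; the geometry is the same at both points.
E₂ = E₁ · (r₁/r₂)³ = 26.1 · (0.244/1.05)³.
(r₁/r₂)³ = (0.2324)³ = 0.01255.
E₂ ≈ 0.3275 N/C.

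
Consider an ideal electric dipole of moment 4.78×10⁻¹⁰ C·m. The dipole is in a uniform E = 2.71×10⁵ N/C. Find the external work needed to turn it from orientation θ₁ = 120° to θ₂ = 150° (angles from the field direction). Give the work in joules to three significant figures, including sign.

W ≈ 4.74×10⁻⁵ J

W_ext = ΔU = U(θ₂) − U(θ₁) = −pE cosθ₂ − (−pE cosθ₁) = pE(cosθ₁ − cosθ₂).
W = (4.78×10⁻¹⁰)(2.71×10⁵)·(cos120° − cos150°) = (1.295×10⁻⁴)·(+0.3660) = 4.741×10⁻⁵ J.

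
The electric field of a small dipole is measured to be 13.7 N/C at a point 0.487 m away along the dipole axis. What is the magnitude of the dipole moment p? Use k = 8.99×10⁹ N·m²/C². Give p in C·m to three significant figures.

p ≈ 8.80×10⁻¹¹ C·m

On axis E = 2kp/r³, so p = Er³/(2k).
p = (13.7)·(0.487)³ / (2·8.99×10⁹) = 8.801×10⁻¹¹ C·m.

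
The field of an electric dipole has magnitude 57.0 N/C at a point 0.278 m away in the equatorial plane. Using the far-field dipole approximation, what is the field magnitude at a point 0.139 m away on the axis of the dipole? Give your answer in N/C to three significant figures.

Dipole fields scale as 1/r³ in the far field.
The axial field is twice the equatorial field at the same r, so the geometry factor is 2/1.
E₂ = E₁ · (2/1) · (r₁/r₂)³ = 57.0 · 2 · (0.278/0.139)³.
(r₁/r₂)³ = (2)³ = 8.
E₂ ≈ 912.0 N/C.

E ≈ 912 N/C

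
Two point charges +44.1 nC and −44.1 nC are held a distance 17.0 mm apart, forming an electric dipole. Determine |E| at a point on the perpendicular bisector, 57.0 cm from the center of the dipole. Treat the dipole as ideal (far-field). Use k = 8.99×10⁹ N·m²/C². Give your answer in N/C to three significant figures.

Dipole moment p = qd = (4.41×10⁻⁸ C)(0.0170 m) = 7.497×10⁻¹⁰ C·m.
In the equatorial plane E = kp/r³.
E = (8.99×10⁹)(7.497×10⁻¹⁰) / (0.570)³ = 36.39 N/C.

E ≈ 36.4 N/C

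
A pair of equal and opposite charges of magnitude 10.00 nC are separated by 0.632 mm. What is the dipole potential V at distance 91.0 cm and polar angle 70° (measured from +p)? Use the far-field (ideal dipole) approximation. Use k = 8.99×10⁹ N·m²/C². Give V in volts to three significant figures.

Dipole moment p = qd = (1.00×10⁻⁸ C)(6.32×10⁻⁴ m) = 6.32×10⁻¹² C·m.
The dipole potential is V = kp cosθ / r².
V = (8.99×10⁹)(6.32×10⁻¹²)·cos70° / (0.910)² = 0.02347 V.

V ≈ 0.0235 V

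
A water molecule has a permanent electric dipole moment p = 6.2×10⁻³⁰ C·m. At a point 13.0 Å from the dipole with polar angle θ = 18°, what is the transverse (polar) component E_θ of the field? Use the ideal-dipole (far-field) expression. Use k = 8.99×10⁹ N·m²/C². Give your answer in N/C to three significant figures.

E_θ ≈ 7.84×10⁶ N/C

For a dipole, E_θ = (kp sinθ)/r³.
kp/r³ = (8.99×10⁹)(6.20×10⁻³⁰)/(1.30×10⁻⁹)³ = 2.537×10⁷ N/C.
E_θ = 2.537×10⁷·sin18° = 7.840×10⁶ N/C.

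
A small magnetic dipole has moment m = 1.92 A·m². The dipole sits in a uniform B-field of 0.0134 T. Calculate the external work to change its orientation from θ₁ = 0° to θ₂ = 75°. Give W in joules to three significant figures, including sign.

W ≈ 0.0191 J

W_ext = ΔU = −mB cosθ₂ + mB cosθ₁ = mB(cosθ₁ − cosθ₂).
W = (1.92)(0.0134)·(cos0° − cos75°) = (0.02573)·(+0.7412) = 0.01907 J.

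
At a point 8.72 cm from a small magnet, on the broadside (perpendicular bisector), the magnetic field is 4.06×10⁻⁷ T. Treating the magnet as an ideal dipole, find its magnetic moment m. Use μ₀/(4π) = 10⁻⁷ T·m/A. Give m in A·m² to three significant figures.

m ≈ 0.00269 A·m²

In the equatorial plane B = (μ₀/4π)·m/r³, so m = Br³·4π/(μ₀).
m = (4.06×10⁻⁷)·(0.0872)³ / (10⁻⁷) = 0.002692 A·m².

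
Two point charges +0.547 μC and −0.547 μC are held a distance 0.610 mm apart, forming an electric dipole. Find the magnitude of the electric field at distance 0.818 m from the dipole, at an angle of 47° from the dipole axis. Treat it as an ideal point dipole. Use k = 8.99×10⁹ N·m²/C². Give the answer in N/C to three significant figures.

Dipole moment p = qd = (5.47×10⁻⁷ C)(6.10×10⁻⁴ m) = 3.337×10⁻¹⁰ C·m.
At angle θ the dipole field magnitude is E = (kp/r³)·√(1 + 3cos²θ).
kp/r³ = (8.99×10⁹)(3.337×10⁻¹⁰) / (0.818)³ = 5.481 N/C.
√(1 + 3cos²47°) = √(1 + 3·0.4651) = √2.3954 ≈ 1.5477.
E ≈ 5.481 × 1.548 = 8.483 N/C.

E ≈ 8.48 N/C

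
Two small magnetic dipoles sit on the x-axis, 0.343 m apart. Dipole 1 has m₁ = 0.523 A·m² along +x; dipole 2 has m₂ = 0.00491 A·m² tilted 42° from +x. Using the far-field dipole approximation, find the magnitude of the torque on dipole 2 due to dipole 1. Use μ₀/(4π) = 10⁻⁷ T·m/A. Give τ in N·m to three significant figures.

τ ≈ 8.52×10⁻⁹ N·m

Dipole B is on the axis of dipole A, so B₁ there is axial: B₁ = (μ₀/4π)·2m₁/r³ along +x.
B₁ = 2(10⁻⁷)(0.523)/(0.343)³ = 2.592×10⁻⁶ T.
τ = m₂ B₁ sinθ.
τ = (0.00491)(2.592×10⁻⁶)·sin42° = 8.516×10⁻⁹ N·m.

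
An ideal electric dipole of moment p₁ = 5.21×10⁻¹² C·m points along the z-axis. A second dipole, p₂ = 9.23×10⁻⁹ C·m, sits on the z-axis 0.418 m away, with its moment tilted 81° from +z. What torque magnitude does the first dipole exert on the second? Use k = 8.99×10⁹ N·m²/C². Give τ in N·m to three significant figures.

The second dipole sits on the axis of the first, so the field there is axial: E₁ = 2kp₁/r³ along +z.
E₁ = 2(8.99×10⁹)(5.21×10⁻¹²)/(0.418)³ = 1.283 N/C.
Torque on the second dipole: τ = p₂ E₁ sinθ.
τ = (9.23×10⁻⁹)(1.283)·sin81° = 1.169×10⁻⁸ N·m.

τ ≈ 1.17×10⁻⁸ N·m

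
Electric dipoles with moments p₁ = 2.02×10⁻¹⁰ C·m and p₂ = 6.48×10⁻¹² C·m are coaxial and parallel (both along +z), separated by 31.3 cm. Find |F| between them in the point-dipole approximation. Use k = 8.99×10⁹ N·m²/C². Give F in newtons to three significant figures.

F ≈ 7.36×10⁻⁹ N

On-axis field of dipole 1 at distance r: E = 2kp₁/r³. Force on dipole 2 is F = p₂·dE/dr (gradient along axis).
dE/dr = −6kp₁/r⁴, so |F| = 6kp₁p₂/r⁴ (attractive for aligned moments).
F = 6(8.99×10⁹)(2.02×10⁻¹⁰)(6.48×10⁻¹²)/(0.313)⁴ = 7.356×10⁻⁹ N.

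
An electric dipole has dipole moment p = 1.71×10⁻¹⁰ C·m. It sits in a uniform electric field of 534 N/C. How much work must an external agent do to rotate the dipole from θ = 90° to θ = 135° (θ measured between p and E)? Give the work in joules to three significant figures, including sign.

W_ext = ΔU = U(θ₂) − U(θ₁) = −pE cosθ₂ − (−pE cosθ₁) = pE(cosθ₁ − cosθ₂).
W = (1.71×10⁻¹⁰)(534)·(cos90° − cos135°) = (9.131×10⁻⁸)·(+0.7071) = 6.457×10⁻⁸ J.

W ≈ 6.46×10⁻⁸ J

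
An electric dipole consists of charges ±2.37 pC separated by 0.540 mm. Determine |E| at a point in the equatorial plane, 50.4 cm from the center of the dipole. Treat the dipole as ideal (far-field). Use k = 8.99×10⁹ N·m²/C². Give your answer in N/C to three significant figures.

Dipole moment p = qd = (2.37×10⁻¹² C)(5.40×10⁻⁴ m) = 1.28×10⁻¹⁵ C·m.
On the perpendicular bisector E = kp/r³ (half the axial value at the same distance).
E = (8.99×10⁹)(1.28×10⁻¹⁵) / (0.504)³ = 8.988×10⁻⁵ N/C.

E ≈ 8.99×10⁻⁵ N/C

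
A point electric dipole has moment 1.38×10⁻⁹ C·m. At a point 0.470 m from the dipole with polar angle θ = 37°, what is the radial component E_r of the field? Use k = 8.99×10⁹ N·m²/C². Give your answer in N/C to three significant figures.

For a dipole, E_r = (2kp cosθ)/r³.
kp/r³ = (8.99×10⁹)(1.38×10⁻⁹)/(0.470)³ = 119.5 N/C.
E_r = 2·119.5·cos37° = 190.9 N/C.

E_r ≈ 191 N/C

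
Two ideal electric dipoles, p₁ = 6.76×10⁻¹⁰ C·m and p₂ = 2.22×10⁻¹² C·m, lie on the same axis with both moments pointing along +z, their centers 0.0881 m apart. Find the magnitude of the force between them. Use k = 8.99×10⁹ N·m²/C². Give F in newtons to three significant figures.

On-axis field of dipole 1 at distance r: E = 2kp₁/r³. Force on dipole 2 is F = p₂·dE/dr (gradient along axis).
dE/dr = −6kp₁/r⁴, so |F| = 6kp₁p₂/r⁴ (attractive for aligned moments).
F = 6(8.99×10⁹)(6.76×10⁻¹⁰)(2.22×10⁻¹²)/(0.0881)⁴ = 1.344×10⁻⁶ N.

F ≈ 1.34×10⁻⁶ N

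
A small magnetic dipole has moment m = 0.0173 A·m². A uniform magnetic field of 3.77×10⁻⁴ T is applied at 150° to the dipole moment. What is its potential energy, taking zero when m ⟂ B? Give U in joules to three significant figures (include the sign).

U ≈ 5.65×10⁻⁶ J

U = −m·B = −mB cosθ.
U = −(0.0173)(3.77×10⁻⁴)·cos150° = 5.648×10⁻⁶ J.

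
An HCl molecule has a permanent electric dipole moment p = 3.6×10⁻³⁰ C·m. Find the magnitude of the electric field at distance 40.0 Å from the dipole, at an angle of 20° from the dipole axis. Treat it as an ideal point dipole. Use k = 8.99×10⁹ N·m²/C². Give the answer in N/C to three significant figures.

At angle θ the dipole field magnitude is E = (kp/r³)·√(1 + 3cos²θ).
kp/r³ = (8.99×10⁹)(3.60×10⁻³⁰) / (4.00×10⁻⁹)³ = 5.057×10⁵ N/C.
√(1 + 3cos²20°) = √(1 + 3·0.8830) = √3.6491 ≈ 1.9103.
E ≈ 5.057×10⁵ × 1.910 = 9.660×10⁵ N/C.

E ≈ 9.66×10⁵ N/C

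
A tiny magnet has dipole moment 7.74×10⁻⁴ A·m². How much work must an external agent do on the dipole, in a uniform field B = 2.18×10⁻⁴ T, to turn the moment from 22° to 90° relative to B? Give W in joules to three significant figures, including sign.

W_ext = ΔU = −mB cosθ₂ + mB cosθ₁ = mB(cosθ₁ − cosθ₂).
W = (7.74×10⁻⁴)(2.18×10⁻⁴)·(cos22° − cos90°) = (1.687×10⁻⁷)·(+0.9272) = 1.564×10⁻⁷ J.

W ≈ 1.56×10⁻⁷ J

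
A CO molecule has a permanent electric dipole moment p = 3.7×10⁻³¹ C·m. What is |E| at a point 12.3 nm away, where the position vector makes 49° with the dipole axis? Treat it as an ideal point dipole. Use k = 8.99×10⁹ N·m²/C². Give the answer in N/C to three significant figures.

E ≈ 2710 N/C

At angle θ the dipole field magnitude is E = (kp/r³)·√(1 + 3cos²θ).
kp/r³ = (8.99×10⁹)(3.70×10⁻³¹) / (1.23×10⁻⁸)³ = 1788 N/C.
√(1 + 3cos²49°) = √(1 + 3·0.4304) = √2.2912 ≈ 1.5137.
E ≈ 1788 × 1.514 = 2706 N/C.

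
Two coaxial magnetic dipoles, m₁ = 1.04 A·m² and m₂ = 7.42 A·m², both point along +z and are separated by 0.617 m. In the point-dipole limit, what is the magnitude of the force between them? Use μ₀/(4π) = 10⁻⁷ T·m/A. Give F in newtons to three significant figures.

F ≈ 3.19×10⁻⁵ N

On-axis B of dipole 1: B = (μ₀/4π)·2m₁/r³. Force on dipole 2: F = m₂·dB/dr.
dB/dr = −(μ₀/4π)·6m₁/r⁴, so |F| = (μ₀/4π)·6m₁m₂/r⁴.
F = 6(10⁻⁷)(1.04)(7.42)/(0.617)⁴ = 3.195×10⁻⁵ N.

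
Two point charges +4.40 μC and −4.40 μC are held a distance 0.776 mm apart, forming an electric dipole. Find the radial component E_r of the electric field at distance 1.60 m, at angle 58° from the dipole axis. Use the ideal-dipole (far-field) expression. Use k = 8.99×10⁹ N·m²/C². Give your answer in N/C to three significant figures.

E_r ≈ 7.94 N/C

Dipole moment p = qd = (4.40×10⁻⁶ C)(7.76×10⁻⁴ m) = 3.414×10⁻⁹ C·m.
For a dipole, E_r = (2kp cosθ)/r³.
kp/r³ = (8.99×10⁹)(3.414×10⁻⁹)/(1.60)³ = 7.493 N/C.
E_r = 2·7.493·cos58° = 7.942 N/C.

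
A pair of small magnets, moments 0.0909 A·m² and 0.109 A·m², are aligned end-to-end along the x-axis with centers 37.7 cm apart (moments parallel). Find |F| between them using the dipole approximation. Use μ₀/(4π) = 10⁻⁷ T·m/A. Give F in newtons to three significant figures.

F ≈ 2.94×10⁻⁷ N

On-axis B of dipole 1: B = (μ₀/4π)·2m₁/r³. Force on dipole 2: F = m₂·dB/dr.
dB/dr = −(μ₀/4π)·6m₁/r⁴, so |F| = (μ₀/4π)·6m₁m₂/r⁴.
F = 6(10⁻⁷)(0.0909)(0.109)/(0.377)⁴ = 2.943×10⁻⁷ N.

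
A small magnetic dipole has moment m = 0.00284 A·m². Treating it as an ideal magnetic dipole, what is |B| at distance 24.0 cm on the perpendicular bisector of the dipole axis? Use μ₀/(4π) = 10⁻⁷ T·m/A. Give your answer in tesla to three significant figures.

In the equatorial plane B = (μ₀/4π)·m/r³ (half the axial value).
B = (10⁻⁷)·(0.00284) / (0.240)³ = 2.054×10⁻⁸ T.

B ≈ 2.05×10⁻⁸ T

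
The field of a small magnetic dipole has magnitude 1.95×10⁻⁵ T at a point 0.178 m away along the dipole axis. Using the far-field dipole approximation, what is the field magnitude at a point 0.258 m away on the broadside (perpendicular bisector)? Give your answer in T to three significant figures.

Dipole fields scale as 1/r³ in the far field.
The axial field is twice the equatorial field at the same r, so the geometry factor is 1/2.
B₂ = B₁ · (1/2) · (r₁/r₂)³ = 1.95×10⁻⁵ · 0.5 · (0.178/0.258)³.
(r₁/r₂)³ = (0.6899)³ = 0.3284.
B₂ ≈ 3.202×10⁻⁶ T.

B ≈ 3.20×10⁻⁶ T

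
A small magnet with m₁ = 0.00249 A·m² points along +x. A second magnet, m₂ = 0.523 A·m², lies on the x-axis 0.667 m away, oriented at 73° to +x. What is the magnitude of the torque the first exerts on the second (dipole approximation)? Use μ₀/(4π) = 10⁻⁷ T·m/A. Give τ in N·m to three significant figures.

τ ≈ 8.39×10⁻¹⁰ N·m

Dipole B is on the axis of dipole A, so B₁ there is axial: B₁ = (μ₀/4π)·2m₁/r³ along +x.
B₁ = 2(10⁻⁷)(0.00249)/(0.667)³ = 1.678×10⁻⁹ T.
τ = m₂ B₁ sinθ.
τ = (0.523)(1.678×10⁻⁹)·sin73° = 8.394×10⁻¹⁰ N·m.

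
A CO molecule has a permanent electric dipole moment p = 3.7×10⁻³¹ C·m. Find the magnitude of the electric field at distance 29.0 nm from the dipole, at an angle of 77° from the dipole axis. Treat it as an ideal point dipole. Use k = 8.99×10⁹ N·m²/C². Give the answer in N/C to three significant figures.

At angle θ the dipole field magnitude is E = (kp/r³)·√(1 + 3cos²θ).
kp/r³ = (8.99×10⁹)(3.70×10⁻³¹) / (2.90×10⁻⁸)³ = 136.4 N/C.
√(1 + 3cos²77°) = √(1 + 3·0.0506) = √1.1518 ≈ 1.0732.
E ≈ 136.4 × 1.073 = 146.4 N/C.

E ≈ 146 N/C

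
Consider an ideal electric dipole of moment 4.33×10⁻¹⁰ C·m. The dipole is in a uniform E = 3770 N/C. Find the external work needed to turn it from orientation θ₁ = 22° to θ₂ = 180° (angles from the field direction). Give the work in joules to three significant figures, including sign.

W_ext = ΔU = U(θ₂) − U(θ₁) = −pE cosθ₂ − (−pE cosθ₁) = pE(cosθ₁ − cosθ₂).
W = (4.33×10⁻¹⁰)(3770)·(cos22° − cos180°) = (1.632×10⁻⁶)·(+1.9272) = 3.146×10⁻⁶ J.

W ≈ 3.15×10⁻⁶ J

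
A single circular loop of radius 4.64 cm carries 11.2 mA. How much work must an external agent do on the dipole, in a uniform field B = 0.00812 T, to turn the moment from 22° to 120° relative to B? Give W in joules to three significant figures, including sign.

W ≈ 8.78×10⁻⁷ J

Magnetic moment m = IA = Iπa² = (0.0112)·π·(0.0464)² = 7.575×10⁻⁵ A·m².
W_ext = ΔU = −mB cosθ₂ + mB cosθ₁ = mB(cosθ₁ − cosθ₂).
W = (7.575×10⁻⁵)(0.00812)·(cos22° − cos120°) = (6.151×10⁻⁷)·(+1.4272) = 8.778×10⁻⁷ J.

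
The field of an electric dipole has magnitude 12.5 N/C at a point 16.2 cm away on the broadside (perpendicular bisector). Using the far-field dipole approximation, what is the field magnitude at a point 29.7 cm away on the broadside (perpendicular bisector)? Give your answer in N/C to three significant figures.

Dipole fields scale as 1/r³ in the far field; the geometry is the same at both points.
E₂ = E₁ · (r₁/r₂)³ = 12.5 · (16.2/29.7)³.
(r₁/r₂)³ = (0.5455)³ = 0.1623.
E₂ ≈ 2.029 N/C.

E ≈ 2.03 N/C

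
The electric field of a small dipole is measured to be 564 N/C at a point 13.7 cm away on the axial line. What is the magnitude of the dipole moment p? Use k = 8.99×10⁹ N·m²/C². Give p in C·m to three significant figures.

p ≈ 8.07×10⁻¹¹ C·m

On axis E = 2kp/r³, so p = Er³/(2k).
p = (564)·(0.137)³ / (2·8.99×10⁹) = 8.066×10⁻¹¹ C·m.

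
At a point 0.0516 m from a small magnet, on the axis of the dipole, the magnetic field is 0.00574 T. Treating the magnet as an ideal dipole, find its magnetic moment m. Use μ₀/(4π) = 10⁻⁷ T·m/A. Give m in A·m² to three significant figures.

m ≈ 3.94 A·m²

On axis B = (μ₀/4π)·2m/r³, so m = Br³·4π/(μ₀·2).
m = (0.00574)·(0.0516)³ / (2·10⁻⁷) = 3.943 A·m².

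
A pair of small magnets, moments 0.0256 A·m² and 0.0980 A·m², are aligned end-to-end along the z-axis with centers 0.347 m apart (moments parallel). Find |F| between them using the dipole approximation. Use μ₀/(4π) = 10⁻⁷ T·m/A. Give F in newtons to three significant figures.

F ≈ 1.04×10⁻⁷ N

On-axis B of dipole 1: B = (μ₀/4π)·2m₁/r³. Force on dipole 2: F = m₂·dB/dr.
dB/dr = −(μ₀/4π)·6m₁/r⁴, so |F| = (μ₀/4π)·6m₁m₂/r⁴.
F = 6(10⁻⁷)(0.0256)(0.0980)/(0.347)⁴ = 1.038×10⁻⁷ N.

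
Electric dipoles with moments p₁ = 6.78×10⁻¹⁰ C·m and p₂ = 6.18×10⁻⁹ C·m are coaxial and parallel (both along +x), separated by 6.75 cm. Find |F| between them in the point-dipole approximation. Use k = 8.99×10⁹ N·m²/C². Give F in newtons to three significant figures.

On-axis field of dipole 1 at distance r: E = 2kp₁/r³. Force on dipole 2 is F = p₂·dE/dr (gradient along axis).
dE/dr = −6kp₁/r⁴, so |F| = 6kp₁p₂/r⁴ (attractive for aligned moments).
F = 6(8.99×10⁹)(6.78×10⁻¹⁰)(6.18×10⁻⁹)/(0.0675)⁴ = 0.01089 N.

F ≈ 0.0109 N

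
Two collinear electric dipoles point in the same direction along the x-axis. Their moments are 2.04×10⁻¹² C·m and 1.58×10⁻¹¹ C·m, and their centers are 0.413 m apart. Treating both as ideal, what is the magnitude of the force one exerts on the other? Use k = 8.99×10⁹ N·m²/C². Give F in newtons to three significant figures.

F ≈ 5.98×10⁻¹¹ N

On-axis field of dipole 1 at distance r: E = 2kp₁/r³. Force on dipole 2 is F = p₂·dE/dr (gradient along axis).
dE/dr = −6kp₁/r⁴, so |F| = 6kp₁p₂/r⁴ (attractive for aligned moments).
F = 6(8.99×10⁹)(2.04×10⁻¹²)(1.58×10⁻¹¹)/(0.413)⁴ = 5.976×10⁻¹¹ N.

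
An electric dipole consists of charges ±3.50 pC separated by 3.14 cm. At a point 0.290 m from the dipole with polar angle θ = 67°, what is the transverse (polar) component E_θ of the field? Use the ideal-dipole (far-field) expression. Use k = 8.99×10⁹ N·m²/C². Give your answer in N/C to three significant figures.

E_θ ≈ 0.0373 N/C

Dipole moment p = qd = (3.50×10⁻¹² C)(0.0314 m) = 1.099×10⁻¹³ C·m.
For a dipole, E_θ = (kp sinθ)/r³.
kp/r³ = (8.99×10⁹)(1.099×10⁻¹³)/(0.290)³ = 0.04051 N/C.
E_θ = 0.04051·sin67° = 0.03729 N/C.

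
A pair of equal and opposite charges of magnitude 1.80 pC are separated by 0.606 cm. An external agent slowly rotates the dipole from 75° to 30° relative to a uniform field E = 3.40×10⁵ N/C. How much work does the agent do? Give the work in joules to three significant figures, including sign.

Dipole moment p = qd = (1.80×10⁻¹² C)(0.00606 m) = 1.091×10⁻¹⁴ C·m.
W_ext = ΔU = U(θ₂) − U(θ₁) = −pE cosθ₂ − (−pE cosθ₁) = pE(cosθ₁ − cosθ₂).
W = (1.091×10⁻¹⁴)(3.40×10⁵)·(cos75° − cos30°) = (3.709×10⁻⁹)·(-0.6072) = -2.252×10⁻⁹ J.

W ≈ -2.25×10⁻⁹ J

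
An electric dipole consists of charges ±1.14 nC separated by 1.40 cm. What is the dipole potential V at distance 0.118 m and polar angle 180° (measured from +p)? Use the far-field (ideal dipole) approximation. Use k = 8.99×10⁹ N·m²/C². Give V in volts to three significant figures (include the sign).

V ≈ -10.3 V

Dipole moment p = qd = (1.14×10⁻⁹ C)(0.0140 m) = 1.596×10⁻¹¹ C·m.
The dipole potential is V = kp cosθ / r².
V = (8.99×10⁹)(1.596×10⁻¹¹)·cos180° / (0.118)² = -10.30 V.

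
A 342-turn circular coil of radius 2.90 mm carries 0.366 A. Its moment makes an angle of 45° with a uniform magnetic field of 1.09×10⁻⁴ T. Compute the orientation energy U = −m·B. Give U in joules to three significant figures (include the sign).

U ≈ -2.55×10⁻⁷ J

m = NIA = NIπa² = 342·(0.366)·π·(0.00290)² = 0.003307 A·m².
U = −m·B = −mB cosθ.
U = −(0.003307)(1.09×10⁻⁴)·cos45° = -2.549×10⁻⁷ J.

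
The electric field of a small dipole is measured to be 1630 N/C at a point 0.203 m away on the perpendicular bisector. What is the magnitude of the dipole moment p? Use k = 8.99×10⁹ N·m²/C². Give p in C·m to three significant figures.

p ≈ 1.52×10⁻⁹ C·m

In the equatorial plane E = kp/r³, so p = Er³/(k).
p = (1630)·(0.203)³ / (8.99×10⁹) = 1.517×10⁻⁹ C·m.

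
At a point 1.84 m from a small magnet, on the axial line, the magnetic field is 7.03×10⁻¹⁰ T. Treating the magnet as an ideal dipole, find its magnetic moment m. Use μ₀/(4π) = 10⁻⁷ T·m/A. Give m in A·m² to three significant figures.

On axis B = (μ₀/4π)·2m/r³, so m = Br³·4π/(μ₀·2).
m = (7.03×10⁻¹⁰)·(1.84)³ / (2·10⁻⁷) = 0.02190 A·m².

m ≈ 0.0219 A·m²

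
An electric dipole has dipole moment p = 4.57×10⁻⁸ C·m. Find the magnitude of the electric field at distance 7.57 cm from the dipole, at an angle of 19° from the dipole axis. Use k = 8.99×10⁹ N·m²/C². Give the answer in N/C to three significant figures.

At angle θ the dipole field magnitude is E = (kp/r³)·√(1 + 3cos²θ).
kp/r³ = (8.99×10⁹)(4.57×10⁻⁸) / (0.0757)³ = 9.471×10⁵ N/C.
√(1 + 3cos²19°) = √(1 + 3·0.8940) = √3.6820 ≈ 1.9189.
E ≈ 9.471×10⁵ × 1.919 = 1.817×10⁶ N/C.

E ≈ 1.82×10⁶ N/C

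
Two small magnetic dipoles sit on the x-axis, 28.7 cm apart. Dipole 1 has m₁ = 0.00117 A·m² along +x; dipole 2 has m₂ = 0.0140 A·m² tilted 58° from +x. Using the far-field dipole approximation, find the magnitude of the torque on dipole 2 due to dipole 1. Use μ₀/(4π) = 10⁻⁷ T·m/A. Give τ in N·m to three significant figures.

Dipole B is on the axis of dipole A, so B₁ there is axial: B₁ = (μ₀/4π)·2m₁/r³ along +x.
B₁ = 2(10⁻⁷)(0.00117)/(0.287)³ = 9.899×10⁻⁹ T.
τ = m₂ B₁ sinθ.
τ = (0.0140)(9.899×10⁻⁹)·sin58° = 1.175×10⁻¹⁰ N·m.

τ ≈ 1.18×10⁻¹⁰ N·m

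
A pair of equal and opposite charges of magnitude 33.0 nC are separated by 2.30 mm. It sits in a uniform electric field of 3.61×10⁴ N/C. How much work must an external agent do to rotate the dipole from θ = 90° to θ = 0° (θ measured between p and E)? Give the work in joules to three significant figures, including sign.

W ≈ -2.74×10⁻⁶ J

Dipole moment p = qd = (3.30×10⁻⁸ C)(0.00230 m) = 7.59×10⁻¹¹ C·m.
W_ext = ΔU = U(θ₂) − U(θ₁) = −pE cosθ₂ − (−pE cosθ₁) = pE(cosθ₁ − cosθ₂).
W = (7.59×10⁻¹¹)(3.61×10⁴)·(cos90° − cos0°) = (2.740×10⁻⁶)·(-1.0000) = -2.740×10⁻⁶ J.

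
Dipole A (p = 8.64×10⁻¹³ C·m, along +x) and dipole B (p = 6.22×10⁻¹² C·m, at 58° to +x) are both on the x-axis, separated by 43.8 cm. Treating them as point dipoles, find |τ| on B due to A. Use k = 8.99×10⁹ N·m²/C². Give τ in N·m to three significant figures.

τ ≈ 9.75×10⁻¹³ N·m

The second dipole sits on the axis of the first, so the field there is axial: E₁ = 2kp₁/r³ along +x.
E₁ = 2(8.99×10⁹)(8.64×10⁻¹³)/(0.438)³ = 0.1849 N/C.
Torque on the second dipole: τ = p₂ E₁ sinθ.
τ = (6.22×10⁻¹²)(0.1849)·sin58° = 9.752×10⁻¹³ N·m.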